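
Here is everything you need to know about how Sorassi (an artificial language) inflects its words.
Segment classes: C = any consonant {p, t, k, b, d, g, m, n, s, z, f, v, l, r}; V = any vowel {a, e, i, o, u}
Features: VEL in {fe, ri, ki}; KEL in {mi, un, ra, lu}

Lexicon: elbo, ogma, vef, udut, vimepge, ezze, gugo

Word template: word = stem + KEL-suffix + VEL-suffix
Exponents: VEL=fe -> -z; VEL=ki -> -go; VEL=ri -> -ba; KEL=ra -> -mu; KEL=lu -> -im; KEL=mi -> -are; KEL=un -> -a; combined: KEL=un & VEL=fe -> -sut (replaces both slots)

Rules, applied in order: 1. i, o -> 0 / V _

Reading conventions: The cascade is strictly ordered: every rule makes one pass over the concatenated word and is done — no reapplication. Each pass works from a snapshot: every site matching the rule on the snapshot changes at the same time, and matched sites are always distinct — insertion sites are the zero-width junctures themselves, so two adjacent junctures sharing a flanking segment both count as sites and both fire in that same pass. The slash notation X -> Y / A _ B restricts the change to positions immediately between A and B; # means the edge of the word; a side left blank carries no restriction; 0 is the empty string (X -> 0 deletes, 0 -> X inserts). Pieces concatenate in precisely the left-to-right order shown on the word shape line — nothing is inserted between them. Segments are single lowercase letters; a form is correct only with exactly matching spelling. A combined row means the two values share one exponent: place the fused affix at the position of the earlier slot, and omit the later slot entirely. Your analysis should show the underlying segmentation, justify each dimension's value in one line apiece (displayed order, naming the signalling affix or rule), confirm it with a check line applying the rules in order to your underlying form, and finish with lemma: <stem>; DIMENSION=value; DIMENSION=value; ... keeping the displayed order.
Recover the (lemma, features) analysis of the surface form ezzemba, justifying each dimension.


underlying: ezze-im-ba
VEL=ri - signalled by the affix -ba
KEL=lu - signalled by the affix -im
check: ezzeimba -> ezzemba
lemma: ezze; VEL=ri; KEL=lu


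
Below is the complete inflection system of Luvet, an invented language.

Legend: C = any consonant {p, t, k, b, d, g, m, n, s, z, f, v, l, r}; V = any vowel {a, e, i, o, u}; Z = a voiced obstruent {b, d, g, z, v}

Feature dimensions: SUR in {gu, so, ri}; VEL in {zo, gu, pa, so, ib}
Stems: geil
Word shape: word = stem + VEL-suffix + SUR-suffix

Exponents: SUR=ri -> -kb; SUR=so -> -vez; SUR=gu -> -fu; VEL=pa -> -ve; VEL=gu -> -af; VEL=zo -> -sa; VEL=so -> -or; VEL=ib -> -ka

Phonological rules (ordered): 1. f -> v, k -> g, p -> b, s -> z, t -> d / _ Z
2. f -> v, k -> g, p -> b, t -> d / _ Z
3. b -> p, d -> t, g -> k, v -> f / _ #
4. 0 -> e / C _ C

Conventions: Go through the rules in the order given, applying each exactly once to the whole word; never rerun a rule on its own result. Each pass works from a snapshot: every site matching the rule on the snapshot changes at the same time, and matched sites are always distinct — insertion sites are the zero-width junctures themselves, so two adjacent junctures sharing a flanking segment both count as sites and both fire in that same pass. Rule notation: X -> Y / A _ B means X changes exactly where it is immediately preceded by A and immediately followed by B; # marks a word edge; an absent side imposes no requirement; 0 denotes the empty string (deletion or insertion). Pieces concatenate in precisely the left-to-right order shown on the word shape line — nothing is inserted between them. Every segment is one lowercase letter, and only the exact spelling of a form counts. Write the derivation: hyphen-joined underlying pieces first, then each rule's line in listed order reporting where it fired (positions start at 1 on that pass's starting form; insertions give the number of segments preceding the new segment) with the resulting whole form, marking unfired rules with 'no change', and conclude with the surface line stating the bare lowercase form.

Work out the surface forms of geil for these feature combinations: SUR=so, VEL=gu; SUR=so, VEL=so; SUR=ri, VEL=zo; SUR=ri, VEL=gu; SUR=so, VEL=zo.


cell SUR=so, VEL=gu:
underlying: geil-af-vez
1. f -> v, k -> g, p -> b, s -> z, t -> d / _ Z: fires at position(s) 6: geilavvez
2. f -> v, k -> g, p -> b, t -> d / _ Z: no change
3. b -> p, d -> t, g -> k, v -> f / _ #: no change
4. 0 -> e / C _ C: inserts after position(s) 6: geilavevez
surface: geilavevez

cell SUR=so, VEL=so:
underlying: geil-or-vez
1. f -> v, k -> g, p -> b, s -> z, t -> d / _ Z: no change
2. f -> v, k -> g, p -> b, t -> d / _ Z: no change
3. b -> p, d -> t, g -> k, v -> f / _ #: no change
4. 0 -> e / C _ C: inserts after position(s) 6: geilorevez
surface: geilorevez

cell SUR=ri, VEL=zo:
underlying: geil-sa-kb
1. f -> v, k -> g, p -> b, s -> z, t -> d / _ Z: fires at position(s) 7: geilsagb
2. f -> v, k -> g, p -> b, t -> d / _ Z: no change
3. b -> p, d -> t, g -> k, v -> f / _ #: fires at position(s) 8: geilsagp
4. 0 -> e / C _ C: inserts after position(s) 4, 7: geilesagep
surface: geilesagep

cell SUR=ri, VEL=gu:
underlying: geil-af-kb
1. f -> v, k -> g, p -> b, s -> z, t -> d / _ Z: fires at position(s) 7: geilafgb
2. f -> v, k -> g, p -> b, t -> d / _ Z: fires at position(s) 6: geilavgb
3. b -> p, d -> t, g -> k, v -> f / _ #: fires at position(s) 8: geilavgp
4. 0 -> e / C _ C: inserts after position(s) 6, 7: geilavegep
surface: geilavegep

cell SUR=so, VEL=zo:
underlying: geil-sa-vez
1. f -> v, k -> g, p -> b, s -> z, t -> d / _ Z: no change
2. f -> v, k -> g, p -> b, t -> d / _ Z: no change
3. b -> p, d -> t, g -> k, v -> f / _ #: no change
4. 0 -> e / C _ C: inserts after position(s) 4: geilesavez
surface: geilesavez


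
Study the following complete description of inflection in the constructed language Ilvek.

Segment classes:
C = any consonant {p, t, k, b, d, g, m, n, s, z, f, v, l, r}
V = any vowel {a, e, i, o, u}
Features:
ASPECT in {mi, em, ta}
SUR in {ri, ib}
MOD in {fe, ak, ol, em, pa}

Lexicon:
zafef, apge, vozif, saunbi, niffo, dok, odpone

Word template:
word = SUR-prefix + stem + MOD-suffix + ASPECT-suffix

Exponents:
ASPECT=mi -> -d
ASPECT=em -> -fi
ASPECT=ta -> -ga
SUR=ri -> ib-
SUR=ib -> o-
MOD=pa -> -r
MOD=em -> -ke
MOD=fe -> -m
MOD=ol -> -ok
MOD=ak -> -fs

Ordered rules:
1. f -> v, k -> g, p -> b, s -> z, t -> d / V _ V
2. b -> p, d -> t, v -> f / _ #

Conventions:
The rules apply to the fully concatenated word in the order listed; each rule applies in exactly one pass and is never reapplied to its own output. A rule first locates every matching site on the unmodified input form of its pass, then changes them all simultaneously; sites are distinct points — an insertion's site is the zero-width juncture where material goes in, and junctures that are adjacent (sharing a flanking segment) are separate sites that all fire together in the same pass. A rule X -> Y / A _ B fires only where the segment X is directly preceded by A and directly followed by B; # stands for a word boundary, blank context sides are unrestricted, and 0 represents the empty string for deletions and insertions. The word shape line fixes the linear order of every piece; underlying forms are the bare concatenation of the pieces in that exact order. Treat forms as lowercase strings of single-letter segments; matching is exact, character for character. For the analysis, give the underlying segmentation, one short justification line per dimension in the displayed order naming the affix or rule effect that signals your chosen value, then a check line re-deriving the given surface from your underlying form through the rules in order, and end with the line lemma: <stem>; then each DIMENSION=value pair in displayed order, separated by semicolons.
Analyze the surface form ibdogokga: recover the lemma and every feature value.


underlying: ib-dok-ok-ga
ASPECT=ta - signalled by the affix -ga
SUR=ri - signalled by the affix ib-
MOD=ol - signalled by the affix -ok
check: ibdokokga -> ibdogokga -> ibdogokga
lemma: dok; ASPECT=ta; SUR=ri; MOD=ol


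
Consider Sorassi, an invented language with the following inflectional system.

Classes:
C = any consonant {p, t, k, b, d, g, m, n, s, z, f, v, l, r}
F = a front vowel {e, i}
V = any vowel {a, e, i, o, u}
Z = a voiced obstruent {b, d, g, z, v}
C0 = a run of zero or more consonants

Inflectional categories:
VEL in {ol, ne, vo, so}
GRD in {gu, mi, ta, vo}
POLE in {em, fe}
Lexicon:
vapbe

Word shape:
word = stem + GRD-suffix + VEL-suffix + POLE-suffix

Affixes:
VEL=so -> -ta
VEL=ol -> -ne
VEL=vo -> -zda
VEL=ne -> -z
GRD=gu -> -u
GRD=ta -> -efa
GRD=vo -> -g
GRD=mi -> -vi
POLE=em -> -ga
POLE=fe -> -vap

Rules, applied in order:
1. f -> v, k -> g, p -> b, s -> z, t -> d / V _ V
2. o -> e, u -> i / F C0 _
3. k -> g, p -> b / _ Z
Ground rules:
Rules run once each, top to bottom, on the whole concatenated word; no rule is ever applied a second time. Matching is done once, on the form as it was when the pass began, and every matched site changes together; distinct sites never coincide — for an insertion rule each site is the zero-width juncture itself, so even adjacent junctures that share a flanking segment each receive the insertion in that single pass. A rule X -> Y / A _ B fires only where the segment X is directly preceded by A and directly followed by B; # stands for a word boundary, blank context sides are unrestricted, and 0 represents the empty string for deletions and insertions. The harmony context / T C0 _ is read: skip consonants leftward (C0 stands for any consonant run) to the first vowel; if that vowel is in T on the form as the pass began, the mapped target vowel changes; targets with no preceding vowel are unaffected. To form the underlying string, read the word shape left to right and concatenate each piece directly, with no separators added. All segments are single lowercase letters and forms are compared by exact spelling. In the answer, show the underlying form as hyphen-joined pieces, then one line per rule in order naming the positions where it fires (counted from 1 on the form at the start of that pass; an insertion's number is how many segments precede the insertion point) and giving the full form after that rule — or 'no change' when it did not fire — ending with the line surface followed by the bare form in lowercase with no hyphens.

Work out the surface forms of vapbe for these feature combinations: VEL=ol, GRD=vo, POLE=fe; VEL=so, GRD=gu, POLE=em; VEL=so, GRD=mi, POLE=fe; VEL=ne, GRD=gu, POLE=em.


cell VEL=ol, GRD=vo, POLE=fe:
underlying: vapbe-g-ne-vap
1. f -> v, k -> g, p -> b, s -> z, t -> d / V _ V: no change
2. o -> e, u -> i / F C0 _: no change
3. k -> g, p -> b / _ Z: fires at position(s) 3: vabbegnevap
surface: vabbegnevap

cell VEL=so, GRD=gu, POLE=em:
underlying: vapbe-u-ta-ga
1. f -> v, k -> g, p -> b, s -> z, t -> d / V _ V: fires at position(s) 7: vapbeudaga
2. o -> e, u -> i / F C0 _: fires at position(s) 6: vapbeidaga
3. k -> g, p -> b / _ Z: fires at position(s) 3: vabbeidaga
surface: vabbeidaga

cell VEL=so, GRD=mi, POLE=fe:
underlying: vapbe-vi-ta-vap
1. f -> v, k -> g, p -> b, s -> z, t -> d / V _ V: fires at position(s) 8: vapbevidavap
2. o -> e, u -> i / F C0 _: no change
3. k -> g, p -> b / _ Z: fires at position(s) 3: vabbevidavap
surface: vabbevidavap

cell VEL=ne, GRD=gu, POLE=em:
underlying: vapbe-u-z-ga
1. f -> v, k -> g, p -> b, s -> z, t -> d / V _ V: no change
2. o -> e, u -> i / F C0 _: fires at position(s) 6: vapbeizga
3. k -> g, p -> b / _ Z: fires at position(s) 3: vabbeizga
surface: vabbeizga


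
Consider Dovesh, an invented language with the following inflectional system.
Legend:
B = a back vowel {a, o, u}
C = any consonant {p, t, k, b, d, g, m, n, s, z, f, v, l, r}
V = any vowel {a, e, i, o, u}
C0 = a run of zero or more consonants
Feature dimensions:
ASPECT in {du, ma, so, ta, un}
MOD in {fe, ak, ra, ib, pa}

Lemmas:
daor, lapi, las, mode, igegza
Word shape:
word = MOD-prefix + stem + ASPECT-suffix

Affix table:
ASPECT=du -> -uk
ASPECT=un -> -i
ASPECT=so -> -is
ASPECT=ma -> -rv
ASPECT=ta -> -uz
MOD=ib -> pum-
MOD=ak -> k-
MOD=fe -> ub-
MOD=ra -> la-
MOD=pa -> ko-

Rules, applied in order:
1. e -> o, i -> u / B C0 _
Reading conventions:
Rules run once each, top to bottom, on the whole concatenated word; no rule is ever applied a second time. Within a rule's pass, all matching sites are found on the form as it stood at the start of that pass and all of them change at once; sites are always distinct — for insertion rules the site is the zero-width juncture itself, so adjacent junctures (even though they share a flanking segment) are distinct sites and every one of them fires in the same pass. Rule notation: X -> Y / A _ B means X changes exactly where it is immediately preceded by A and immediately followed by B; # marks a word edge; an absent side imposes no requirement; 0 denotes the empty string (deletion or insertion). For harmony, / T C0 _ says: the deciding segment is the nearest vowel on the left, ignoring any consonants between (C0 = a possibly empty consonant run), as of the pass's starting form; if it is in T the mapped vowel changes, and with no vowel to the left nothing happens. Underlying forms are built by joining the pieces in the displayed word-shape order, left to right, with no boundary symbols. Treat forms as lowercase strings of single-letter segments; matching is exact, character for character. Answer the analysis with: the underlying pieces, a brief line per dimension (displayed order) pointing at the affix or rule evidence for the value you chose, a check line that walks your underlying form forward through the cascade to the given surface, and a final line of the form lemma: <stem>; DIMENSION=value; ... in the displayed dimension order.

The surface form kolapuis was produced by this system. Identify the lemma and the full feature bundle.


underlying: ko-lapi-is
ASPECT=so - signalled by the affix -is
MOD=pa - signalled by the affix ko-
check: kolapiis -> kolapuis
lemma: lapi; ASPECT=so; MOD=pa


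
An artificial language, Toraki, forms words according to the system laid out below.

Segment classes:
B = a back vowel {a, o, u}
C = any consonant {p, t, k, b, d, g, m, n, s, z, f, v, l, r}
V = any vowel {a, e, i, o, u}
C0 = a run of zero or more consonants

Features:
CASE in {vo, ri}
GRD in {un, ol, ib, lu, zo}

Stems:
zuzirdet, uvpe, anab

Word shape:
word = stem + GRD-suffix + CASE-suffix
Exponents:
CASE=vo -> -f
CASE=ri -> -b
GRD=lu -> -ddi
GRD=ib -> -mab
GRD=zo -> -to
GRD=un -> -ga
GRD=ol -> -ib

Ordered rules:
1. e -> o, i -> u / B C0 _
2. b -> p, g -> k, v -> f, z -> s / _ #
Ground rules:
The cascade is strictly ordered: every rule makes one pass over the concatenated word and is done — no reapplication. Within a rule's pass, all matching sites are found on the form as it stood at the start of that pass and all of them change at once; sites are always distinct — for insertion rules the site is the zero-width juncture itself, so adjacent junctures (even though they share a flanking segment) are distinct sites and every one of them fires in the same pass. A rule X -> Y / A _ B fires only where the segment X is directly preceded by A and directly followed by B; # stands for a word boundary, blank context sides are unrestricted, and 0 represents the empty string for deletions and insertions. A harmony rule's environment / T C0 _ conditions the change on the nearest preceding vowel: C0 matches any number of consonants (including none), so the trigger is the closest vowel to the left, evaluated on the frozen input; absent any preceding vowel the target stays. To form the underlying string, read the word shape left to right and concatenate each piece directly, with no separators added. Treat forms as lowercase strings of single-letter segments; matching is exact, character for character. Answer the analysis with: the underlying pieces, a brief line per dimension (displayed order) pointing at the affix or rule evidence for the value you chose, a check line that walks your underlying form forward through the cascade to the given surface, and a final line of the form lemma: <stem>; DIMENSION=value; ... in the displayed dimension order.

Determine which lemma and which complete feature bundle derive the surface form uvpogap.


underlying: uvpe-ga-b
CASE=ri - signalled by the affix -b
GRD=un - signalled by the affix -ga
check: uvpegab -> uvpogab -> uvpogap
lemma: uvpe; CASE=ri; GRD=un


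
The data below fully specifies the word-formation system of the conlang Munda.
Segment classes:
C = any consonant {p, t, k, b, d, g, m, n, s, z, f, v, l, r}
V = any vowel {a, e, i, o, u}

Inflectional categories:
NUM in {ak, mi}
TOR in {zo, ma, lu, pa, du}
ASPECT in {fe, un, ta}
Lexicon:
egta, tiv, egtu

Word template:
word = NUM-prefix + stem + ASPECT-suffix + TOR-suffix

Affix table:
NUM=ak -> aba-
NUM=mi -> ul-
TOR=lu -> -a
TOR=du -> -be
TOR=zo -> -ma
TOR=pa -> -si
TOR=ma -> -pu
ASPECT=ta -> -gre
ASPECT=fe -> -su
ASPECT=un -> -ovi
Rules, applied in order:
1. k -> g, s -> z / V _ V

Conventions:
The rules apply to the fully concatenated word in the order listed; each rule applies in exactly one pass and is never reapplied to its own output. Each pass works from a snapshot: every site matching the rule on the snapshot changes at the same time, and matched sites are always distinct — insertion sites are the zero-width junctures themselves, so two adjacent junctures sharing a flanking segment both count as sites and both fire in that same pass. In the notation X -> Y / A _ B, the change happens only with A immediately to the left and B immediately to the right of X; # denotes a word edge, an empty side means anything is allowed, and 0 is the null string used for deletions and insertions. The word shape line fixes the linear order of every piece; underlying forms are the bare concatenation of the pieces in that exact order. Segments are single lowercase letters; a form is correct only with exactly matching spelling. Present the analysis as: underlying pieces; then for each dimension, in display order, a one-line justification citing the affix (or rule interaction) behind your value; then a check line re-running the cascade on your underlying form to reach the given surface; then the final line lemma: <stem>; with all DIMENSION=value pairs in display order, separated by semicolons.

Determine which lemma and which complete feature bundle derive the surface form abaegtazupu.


underlying: aba-egta-su-pu
NUM=ak - signalled by the affix aba-
TOR=ma - signalled by the affix -pu
ASPECT=fe - signalled by the affix -su
check: abaegtasupu -> abaegtazupu
lemma: egta; NUM=ak; TOR=ma; ASPECT=fe


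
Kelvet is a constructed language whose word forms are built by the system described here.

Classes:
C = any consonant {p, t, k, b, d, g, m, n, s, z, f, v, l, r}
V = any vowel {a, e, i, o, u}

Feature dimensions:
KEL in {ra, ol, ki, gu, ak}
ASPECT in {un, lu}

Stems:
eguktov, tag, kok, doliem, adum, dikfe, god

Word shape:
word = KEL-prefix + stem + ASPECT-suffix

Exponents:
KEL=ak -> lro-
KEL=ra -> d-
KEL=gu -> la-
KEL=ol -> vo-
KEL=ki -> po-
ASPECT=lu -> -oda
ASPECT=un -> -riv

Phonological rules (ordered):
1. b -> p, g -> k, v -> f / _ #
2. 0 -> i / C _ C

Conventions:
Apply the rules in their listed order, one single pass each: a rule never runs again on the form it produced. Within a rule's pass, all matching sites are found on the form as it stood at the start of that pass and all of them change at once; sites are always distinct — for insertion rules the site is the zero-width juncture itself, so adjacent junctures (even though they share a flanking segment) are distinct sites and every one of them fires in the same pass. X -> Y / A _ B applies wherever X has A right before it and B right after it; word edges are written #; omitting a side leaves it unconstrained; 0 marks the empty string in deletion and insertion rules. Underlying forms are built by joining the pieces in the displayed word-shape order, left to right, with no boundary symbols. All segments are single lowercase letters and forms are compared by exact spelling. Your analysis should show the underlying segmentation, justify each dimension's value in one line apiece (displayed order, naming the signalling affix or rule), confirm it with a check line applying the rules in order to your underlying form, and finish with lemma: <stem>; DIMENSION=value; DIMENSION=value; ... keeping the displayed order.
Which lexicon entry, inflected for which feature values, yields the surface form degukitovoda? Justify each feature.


underlying: d-eguktov-oda
KEL=ra - signalled by the affix d-
ASPECT=lu - signalled by the affix -oda
check: deguktovoda -> deguktovoda -> degukitovoda
lemma: eguktov; KEL=ra; ASPECT=lu


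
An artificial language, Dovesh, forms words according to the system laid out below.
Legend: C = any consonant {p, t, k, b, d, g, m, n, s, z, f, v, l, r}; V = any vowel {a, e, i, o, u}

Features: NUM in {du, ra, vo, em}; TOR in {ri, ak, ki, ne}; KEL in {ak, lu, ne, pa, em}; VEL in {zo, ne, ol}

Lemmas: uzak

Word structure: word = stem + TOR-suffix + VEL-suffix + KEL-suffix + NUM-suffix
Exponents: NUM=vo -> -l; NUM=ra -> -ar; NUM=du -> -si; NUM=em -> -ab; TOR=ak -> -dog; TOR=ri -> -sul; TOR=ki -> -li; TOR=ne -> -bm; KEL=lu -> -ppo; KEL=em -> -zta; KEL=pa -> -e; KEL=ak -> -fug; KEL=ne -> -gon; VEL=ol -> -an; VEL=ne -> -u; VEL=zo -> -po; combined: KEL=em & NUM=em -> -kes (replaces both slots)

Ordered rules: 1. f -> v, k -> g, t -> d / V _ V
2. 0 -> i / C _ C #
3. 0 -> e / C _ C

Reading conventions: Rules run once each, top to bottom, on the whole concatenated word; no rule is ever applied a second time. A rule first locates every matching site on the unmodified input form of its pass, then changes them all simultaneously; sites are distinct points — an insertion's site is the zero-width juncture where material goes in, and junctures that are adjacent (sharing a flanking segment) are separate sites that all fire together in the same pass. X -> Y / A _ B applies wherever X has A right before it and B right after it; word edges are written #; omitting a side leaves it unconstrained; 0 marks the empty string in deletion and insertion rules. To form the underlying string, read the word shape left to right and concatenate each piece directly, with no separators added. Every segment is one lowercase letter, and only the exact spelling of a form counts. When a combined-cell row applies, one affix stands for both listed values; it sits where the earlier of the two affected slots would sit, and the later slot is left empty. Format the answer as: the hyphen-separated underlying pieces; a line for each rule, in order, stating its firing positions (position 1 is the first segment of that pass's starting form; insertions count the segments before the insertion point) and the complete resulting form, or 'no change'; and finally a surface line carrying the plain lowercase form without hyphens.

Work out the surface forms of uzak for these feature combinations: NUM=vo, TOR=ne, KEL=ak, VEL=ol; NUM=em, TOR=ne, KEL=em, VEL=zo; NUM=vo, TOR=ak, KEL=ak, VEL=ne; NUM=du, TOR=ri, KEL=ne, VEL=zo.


cell NUM=vo, TOR=ne, KEL=ak, VEL=ol:
underlying: uzak-bm-an-fug-l
1. f -> v, k -> g, t -> d / V _ V: no change
2. 0 -> i / C _ C #: inserts after position(s) 11: uzakbmanfugil
3. 0 -> e / C _ C: inserts after position(s) 4, 5, 8: uzakebemanefugil
surface: uzakebemanefugil

cell NUM=em, TOR=ne, KEL=em, VEL=zo:
underlying: uzak-bm-po-kes
1. f -> v, k -> g, t -> d / V _ V: fires at position(s) 9: uzakbmpoges
2. 0 -> i / C _ C #: no change
3. 0 -> e / C _ C: inserts after position(s) 4, 5, 6: uzakebemepoges
surface: uzakebemepoges

cell NUM=vo, TOR=ak, KEL=ak, VEL=ne:
underlying: uzak-dog-u-fug-l
1. f -> v, k -> g, t -> d / V _ V: fires at position(s) 9: uzakdoguvugl
2. 0 -> i / C _ C #: inserts after position(s) 11: uzakdoguvugil
3. 0 -> e / C _ C: inserts after position(s) 4: uzakedoguvugil
surface: uzakedoguvugil

cell NUM=du, TOR=ri, KEL=ne, VEL=zo:
underlying: uzak-sul-po-gon-si
1. f -> v, k -> g, t -> d / V _ V: no change
2. 0 -> i / C _ C #: no change
3. 0 -> e / C _ C: inserts after position(s) 4, 7, 12: uzakesulepogonesi
surface: uzakesulepogonesi


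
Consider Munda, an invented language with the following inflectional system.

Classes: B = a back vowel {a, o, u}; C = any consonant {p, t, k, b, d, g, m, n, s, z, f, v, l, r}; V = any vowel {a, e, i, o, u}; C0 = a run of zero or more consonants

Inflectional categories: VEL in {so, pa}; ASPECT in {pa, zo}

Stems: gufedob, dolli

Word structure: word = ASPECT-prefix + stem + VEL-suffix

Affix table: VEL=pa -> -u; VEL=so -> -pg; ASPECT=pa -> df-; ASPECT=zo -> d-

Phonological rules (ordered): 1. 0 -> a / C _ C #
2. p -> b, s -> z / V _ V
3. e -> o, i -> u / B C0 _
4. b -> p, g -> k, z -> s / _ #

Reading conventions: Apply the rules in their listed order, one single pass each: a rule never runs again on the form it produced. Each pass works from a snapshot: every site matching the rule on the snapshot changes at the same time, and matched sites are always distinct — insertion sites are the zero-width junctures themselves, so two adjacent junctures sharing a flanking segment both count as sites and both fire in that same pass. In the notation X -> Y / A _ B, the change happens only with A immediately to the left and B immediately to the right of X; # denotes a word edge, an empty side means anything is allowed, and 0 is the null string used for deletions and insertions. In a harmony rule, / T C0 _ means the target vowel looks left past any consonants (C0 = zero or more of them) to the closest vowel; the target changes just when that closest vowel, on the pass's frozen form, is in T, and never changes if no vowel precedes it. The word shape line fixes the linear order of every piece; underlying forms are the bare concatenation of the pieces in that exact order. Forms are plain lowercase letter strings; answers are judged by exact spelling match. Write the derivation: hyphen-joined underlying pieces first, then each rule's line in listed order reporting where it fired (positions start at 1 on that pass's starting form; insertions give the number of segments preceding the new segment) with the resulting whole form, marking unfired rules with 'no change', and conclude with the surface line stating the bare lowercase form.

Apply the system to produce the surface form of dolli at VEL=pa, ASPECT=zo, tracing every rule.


underlying: d-dolli-u
1. 0 -> a / C _ C #: no change
2. p -> b, s -> z / V _ V: no change
3. e -> o, i -> u / B C0 _: fires at position(s) 6: ddolluu
4. b -> p, g -> k, z -> s / _ #: no change
surface: ddolluu


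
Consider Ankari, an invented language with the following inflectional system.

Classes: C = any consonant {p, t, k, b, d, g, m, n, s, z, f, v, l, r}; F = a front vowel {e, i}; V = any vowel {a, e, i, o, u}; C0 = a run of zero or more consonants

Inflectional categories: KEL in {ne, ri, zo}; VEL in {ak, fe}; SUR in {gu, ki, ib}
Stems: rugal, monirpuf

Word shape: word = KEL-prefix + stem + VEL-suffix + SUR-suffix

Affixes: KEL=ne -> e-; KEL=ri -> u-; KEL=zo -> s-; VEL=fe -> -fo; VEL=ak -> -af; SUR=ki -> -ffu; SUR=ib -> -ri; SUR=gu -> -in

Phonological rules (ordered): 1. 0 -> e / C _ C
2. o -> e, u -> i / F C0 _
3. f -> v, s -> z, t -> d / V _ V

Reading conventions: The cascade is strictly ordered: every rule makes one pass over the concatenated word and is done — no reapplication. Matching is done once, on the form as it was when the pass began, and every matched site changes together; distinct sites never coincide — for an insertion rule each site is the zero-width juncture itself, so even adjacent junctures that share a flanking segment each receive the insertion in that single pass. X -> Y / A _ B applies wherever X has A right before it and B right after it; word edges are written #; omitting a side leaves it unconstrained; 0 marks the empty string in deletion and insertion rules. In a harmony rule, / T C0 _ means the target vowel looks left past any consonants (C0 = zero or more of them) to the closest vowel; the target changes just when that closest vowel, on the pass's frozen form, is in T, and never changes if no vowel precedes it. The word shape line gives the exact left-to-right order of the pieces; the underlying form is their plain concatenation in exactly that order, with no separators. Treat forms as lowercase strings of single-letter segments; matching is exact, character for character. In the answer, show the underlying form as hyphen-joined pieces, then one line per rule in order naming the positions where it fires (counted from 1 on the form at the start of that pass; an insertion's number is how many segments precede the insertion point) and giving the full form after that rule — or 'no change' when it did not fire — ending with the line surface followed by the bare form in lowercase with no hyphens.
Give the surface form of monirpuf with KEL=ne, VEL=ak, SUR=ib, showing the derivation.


underlying: e-monirpuf-af-ri
1. 0 -> e / C _ C: inserts after position(s) 6, 11: emonirepufaferi
2. o -> e, u -> i / F C0 _: fires at position(s) 3, 9: emenirepifaferi
3. f -> v, s -> z, t -> d / V _ V: fires at position(s) 10, 12: emenirepivaveri
surface: emenirepivaveri


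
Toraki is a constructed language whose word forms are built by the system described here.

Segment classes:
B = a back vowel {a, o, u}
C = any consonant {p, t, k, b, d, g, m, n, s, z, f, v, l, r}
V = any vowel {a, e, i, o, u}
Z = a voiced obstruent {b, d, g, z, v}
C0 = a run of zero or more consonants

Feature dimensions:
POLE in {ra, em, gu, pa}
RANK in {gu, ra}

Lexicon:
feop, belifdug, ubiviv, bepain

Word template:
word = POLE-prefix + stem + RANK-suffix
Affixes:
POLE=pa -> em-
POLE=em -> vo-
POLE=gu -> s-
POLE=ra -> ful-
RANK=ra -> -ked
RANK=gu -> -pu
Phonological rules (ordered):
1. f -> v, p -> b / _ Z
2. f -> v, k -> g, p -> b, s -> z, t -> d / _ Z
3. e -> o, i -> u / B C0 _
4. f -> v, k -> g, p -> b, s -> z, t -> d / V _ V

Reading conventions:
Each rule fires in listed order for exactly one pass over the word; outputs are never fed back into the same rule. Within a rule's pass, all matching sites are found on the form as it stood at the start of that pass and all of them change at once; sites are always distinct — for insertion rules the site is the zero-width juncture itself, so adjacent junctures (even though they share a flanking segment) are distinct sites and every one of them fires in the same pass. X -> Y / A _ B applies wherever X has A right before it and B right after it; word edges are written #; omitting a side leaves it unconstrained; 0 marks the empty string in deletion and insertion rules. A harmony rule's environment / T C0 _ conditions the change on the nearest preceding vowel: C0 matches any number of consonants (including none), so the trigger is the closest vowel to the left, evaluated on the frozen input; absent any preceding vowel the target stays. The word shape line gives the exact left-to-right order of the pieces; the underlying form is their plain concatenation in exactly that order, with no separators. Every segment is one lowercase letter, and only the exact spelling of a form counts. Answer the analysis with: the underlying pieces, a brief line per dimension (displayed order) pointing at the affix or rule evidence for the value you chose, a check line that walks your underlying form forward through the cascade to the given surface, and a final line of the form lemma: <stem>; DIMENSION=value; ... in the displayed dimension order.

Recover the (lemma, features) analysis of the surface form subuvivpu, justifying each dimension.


underlying: s-ubiviv-pu
POLE=gu - signalled by the affix s-
RANK=gu - signalled by the affix -pu
check: subivivpu -> subivivpu -> subivivpu -> subuvivpu -> subuvivpu
lemma: ubiviv; POLE=gu; RANK=gu


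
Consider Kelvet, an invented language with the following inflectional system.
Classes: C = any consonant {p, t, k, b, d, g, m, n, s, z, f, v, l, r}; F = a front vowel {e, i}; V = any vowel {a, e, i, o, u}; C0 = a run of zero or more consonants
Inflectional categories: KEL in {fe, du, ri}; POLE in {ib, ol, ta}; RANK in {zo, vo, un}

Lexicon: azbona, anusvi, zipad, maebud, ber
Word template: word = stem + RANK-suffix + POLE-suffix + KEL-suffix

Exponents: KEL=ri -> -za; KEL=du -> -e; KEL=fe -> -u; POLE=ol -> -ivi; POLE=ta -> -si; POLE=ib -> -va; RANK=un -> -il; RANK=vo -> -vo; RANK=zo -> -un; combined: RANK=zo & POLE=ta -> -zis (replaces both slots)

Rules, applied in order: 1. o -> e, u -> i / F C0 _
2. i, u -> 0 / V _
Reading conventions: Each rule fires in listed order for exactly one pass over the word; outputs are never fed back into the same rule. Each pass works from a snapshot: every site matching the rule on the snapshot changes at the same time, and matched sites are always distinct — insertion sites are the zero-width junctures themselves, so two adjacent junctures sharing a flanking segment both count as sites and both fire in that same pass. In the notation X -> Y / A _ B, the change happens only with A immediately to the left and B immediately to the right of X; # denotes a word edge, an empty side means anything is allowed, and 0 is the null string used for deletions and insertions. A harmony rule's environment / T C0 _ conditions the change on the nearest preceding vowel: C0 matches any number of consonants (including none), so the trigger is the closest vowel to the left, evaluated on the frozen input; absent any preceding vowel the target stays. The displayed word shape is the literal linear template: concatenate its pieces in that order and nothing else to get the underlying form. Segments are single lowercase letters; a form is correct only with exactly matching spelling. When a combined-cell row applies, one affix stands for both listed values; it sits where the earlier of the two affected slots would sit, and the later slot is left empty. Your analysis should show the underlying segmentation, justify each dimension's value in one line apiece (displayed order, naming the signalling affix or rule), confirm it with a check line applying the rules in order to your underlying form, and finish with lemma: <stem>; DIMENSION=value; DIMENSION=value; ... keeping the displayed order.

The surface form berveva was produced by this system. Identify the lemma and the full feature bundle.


underlying: ber-vo-va-u
KEL=fe - signalled by the affix -u
POLE=ib - signalled by the affix -va
RANK=vo - signalled by the affix -vo
check: bervovau -> bervevau -> berveva
lemma: ber; KEL=fe; POLE=ib; RANK=vo


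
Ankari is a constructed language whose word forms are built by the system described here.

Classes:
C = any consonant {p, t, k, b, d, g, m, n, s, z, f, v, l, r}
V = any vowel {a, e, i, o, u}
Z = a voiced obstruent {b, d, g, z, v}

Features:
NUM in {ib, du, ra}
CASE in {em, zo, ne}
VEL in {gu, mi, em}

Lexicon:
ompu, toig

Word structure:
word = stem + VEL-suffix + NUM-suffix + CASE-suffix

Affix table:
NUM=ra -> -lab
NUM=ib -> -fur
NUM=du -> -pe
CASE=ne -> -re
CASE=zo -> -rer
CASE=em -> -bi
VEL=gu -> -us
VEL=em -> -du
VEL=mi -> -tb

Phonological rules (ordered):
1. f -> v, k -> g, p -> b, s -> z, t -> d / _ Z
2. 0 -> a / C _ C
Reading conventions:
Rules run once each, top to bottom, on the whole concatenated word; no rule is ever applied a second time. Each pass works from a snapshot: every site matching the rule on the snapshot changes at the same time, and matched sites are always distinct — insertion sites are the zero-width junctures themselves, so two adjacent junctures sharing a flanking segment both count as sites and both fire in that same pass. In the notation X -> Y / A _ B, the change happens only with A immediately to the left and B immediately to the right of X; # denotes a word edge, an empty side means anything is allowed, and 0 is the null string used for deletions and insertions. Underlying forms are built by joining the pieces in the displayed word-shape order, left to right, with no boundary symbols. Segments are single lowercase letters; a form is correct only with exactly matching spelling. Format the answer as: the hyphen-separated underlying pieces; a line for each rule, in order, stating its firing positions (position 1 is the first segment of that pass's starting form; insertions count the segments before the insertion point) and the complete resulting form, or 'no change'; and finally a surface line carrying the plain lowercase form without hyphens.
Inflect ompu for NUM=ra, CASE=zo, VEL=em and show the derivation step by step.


underlying: ompu-du-lab-rer
1. f -> v, k -> g, p -> b, s -> z, t -> d / _ Z: no change
2. 0 -> a / C _ C: inserts after position(s) 2, 9: omapudulabarer
surface: omapudulabarer


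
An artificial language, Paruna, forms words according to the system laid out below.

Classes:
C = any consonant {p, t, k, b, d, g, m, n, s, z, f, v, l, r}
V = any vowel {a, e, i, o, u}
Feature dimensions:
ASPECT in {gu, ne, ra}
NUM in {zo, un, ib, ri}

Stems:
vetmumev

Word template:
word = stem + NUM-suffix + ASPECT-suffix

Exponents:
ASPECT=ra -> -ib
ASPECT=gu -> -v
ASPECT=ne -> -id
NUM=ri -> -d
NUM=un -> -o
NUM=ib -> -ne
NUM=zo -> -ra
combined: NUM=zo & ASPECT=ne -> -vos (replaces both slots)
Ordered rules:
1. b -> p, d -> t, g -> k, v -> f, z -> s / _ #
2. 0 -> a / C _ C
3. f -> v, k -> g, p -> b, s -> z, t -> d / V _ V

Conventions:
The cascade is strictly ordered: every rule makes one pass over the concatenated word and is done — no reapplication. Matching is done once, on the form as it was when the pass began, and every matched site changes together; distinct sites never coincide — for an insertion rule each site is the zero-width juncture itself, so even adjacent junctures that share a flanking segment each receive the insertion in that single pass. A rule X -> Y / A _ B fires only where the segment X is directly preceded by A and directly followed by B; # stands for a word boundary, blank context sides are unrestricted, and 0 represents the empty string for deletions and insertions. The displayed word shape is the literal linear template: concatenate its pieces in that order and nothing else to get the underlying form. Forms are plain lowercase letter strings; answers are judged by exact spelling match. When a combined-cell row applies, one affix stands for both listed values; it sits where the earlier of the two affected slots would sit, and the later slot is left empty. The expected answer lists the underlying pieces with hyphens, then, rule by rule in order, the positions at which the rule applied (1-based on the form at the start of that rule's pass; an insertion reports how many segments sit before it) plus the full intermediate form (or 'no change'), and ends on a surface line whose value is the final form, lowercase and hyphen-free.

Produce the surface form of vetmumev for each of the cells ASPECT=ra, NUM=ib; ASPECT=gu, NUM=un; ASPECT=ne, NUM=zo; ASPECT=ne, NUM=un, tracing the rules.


cell ASPECT=ra, NUM=ib:
underlying: vetmumev-ne-ib
1. b -> p, d -> t, g -> k, v -> f, z -> s / _ #: fires at position(s) 12: vetmumevneip
2. 0 -> a / C _ C: inserts after position(s) 3, 8: vetamumevaneip
3. f -> v, k -> g, p -> b, s -> z, t -> d / V _ V: fires at position(s) 3: vedamumevaneip
surface: vedamumevaneip

cell ASPECT=gu, NUM=un:
underlying: vetmumev-o-v
1. b -> p, d -> t, g -> k, v -> f, z -> s / _ #: fires at position(s) 10: vetmumevof
2. 0 -> a / C _ C: inserts after position(s) 3: vetamumevof
3. f -> v, k -> g, p -> b, s -> z, t -> d / V _ V: fires at position(s) 3: vedamumevof
surface: vedamumevof

cell ASPECT=ne, NUM=zo:
underlying: vetmumev-vos
1. b -> p, d -> t, g -> k, v -> f, z -> s / _ #: no change
2. 0 -> a / C _ C: inserts after position(s) 3, 8: vetamumevavos
3. f -> v, k -> g, p -> b, s -> z, t -> d / V _ V: fires at position(s) 3: vedamumevavos
surface: vedamumevavos

cell ASPECT=ne, NUM=un:
underlying: vetmumev-o-id
1. b -> p, d -> t, g -> k, v -> f, z -> s / _ #: fires at position(s) 11: vetmumevoit
2. 0 -> a / C _ C: inserts after position(s) 3: vetamumevoit
3. f -> v, k -> g, p -> b, s -> z, t -> d / V _ V: fires at position(s) 3: vedamumevoit
surface: vedamumevoit


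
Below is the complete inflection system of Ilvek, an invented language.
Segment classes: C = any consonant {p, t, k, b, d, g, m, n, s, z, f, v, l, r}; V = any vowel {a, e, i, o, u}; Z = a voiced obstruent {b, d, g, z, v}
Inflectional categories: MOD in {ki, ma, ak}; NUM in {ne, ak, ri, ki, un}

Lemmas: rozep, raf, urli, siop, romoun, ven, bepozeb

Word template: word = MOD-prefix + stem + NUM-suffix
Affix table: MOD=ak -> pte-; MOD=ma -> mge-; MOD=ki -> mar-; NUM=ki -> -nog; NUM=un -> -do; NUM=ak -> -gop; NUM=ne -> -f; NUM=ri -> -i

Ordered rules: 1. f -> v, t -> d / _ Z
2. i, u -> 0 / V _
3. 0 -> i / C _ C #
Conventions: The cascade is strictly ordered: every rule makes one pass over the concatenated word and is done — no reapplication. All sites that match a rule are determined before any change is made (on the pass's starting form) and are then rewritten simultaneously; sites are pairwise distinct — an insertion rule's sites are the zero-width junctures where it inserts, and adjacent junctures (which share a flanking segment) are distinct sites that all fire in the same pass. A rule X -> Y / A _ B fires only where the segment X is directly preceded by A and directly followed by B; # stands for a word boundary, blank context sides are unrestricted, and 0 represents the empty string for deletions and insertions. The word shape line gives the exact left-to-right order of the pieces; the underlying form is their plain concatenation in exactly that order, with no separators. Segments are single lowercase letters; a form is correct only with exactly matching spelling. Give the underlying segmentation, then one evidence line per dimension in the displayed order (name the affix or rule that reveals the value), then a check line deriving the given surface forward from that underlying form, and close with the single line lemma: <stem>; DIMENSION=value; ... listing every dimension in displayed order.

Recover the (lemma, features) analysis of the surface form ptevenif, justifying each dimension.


underlying: pte-ven-f
MOD=ak - signalled by the affix pte-
NUM=ne - signalled by the affix -f
check: ptevenf -> ptevenf -> ptevenf -> ptevenif
lemma: ven; MOD=ak; NUM=ne
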